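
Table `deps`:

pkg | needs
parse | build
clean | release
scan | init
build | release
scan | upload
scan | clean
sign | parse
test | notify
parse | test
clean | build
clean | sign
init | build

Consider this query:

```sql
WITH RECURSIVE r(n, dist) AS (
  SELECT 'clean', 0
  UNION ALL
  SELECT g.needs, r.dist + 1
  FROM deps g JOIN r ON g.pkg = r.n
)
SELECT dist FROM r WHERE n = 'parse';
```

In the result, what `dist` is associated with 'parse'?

2

Base: (clean, dist=0).
Iteration 1: edges from {clean} -> (build, dist=1), (release, dist=1), (sign, dist=1).
Iteration 2: edges from {build,release,sign} -> (parse, dist=2), (release, dist=2).
Iteration 3: edges from {parse,release} -> (build, dist=3), (test, dist=3).
Iteration 4: edges from {build,test} -> (notify, dist=4), (release, dist=4).
Iteration 5: no outgoing edges from {notify,release}; recursion stops.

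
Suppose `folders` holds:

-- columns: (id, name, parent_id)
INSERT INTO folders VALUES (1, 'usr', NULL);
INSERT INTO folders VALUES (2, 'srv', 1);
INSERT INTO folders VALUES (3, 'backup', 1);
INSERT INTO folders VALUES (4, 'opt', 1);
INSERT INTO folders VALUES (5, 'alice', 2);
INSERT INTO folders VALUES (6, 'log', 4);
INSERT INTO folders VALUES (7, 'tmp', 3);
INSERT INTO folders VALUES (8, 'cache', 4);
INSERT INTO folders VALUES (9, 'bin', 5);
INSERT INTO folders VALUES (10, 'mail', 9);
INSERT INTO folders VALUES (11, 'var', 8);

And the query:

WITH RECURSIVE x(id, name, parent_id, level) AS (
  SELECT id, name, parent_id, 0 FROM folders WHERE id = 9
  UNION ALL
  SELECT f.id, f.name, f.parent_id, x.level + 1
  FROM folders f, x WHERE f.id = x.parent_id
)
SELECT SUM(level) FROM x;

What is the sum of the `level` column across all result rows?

6

Base: id=9 (bin), parent_id=5, level 0.
Iteration 1: join on id=5 -> alice (id 5, parent_id=2, level 1).
Iteration 2: join on id=2 -> srv (id 2, parent_id=1, level 2).
Iteration 3: join on id=1 -> usr (id 1, parent_id=NULL, level 3).
Iteration 4: parent_id is NULL; no match; recursion stops.
SUM(level) = 0 + 1 + 2 + 3 = 6.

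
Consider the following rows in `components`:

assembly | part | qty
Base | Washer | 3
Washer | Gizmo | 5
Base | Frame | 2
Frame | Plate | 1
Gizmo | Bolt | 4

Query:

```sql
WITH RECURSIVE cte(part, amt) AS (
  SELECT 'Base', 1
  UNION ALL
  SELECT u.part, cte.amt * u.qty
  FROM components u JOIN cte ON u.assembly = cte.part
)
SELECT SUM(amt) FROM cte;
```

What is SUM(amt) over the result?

Base: (Base, amt=1).
Iteration 1: components of {Base} -> Frame = 1*2 = 2, Washer = 1*3 = 3.
Iteration 2: components of {Frame,Washer} -> Gizmo = 3*5 = 15, Plate = 2*1 = 2.
Iteration 3: components of {Gizmo,Plate} -> Bolt = 15*4 = 60.
Iteration 4: no further components; recursion stops.
SUM(amt) = 1 + 3 + 2 + 15 + 2 + 60 = 83.

83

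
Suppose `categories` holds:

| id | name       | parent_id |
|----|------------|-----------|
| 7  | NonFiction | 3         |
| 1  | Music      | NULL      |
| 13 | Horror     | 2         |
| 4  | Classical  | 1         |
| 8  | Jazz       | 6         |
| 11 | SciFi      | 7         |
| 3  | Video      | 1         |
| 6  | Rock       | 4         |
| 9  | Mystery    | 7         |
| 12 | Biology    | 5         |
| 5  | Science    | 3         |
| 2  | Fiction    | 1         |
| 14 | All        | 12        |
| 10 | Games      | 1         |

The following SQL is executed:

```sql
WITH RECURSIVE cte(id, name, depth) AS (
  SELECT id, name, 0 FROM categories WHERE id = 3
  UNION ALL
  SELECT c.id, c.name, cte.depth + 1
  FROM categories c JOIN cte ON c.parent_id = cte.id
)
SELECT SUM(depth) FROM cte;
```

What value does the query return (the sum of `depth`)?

Base: id=3 (Video) at depth 0.
Iteration 1: rows with parent_id in {3} -> Science (id 5, depth 1), NonFiction (id 7, depth 1).
Iteration 2: rows with parent_id in {5,7} -> Mystery (id 9, depth 2), SciFi (id 11, depth 2), Biology (id 12, depth 2).
Iteration 3: rows with parent_id in {9,11,12} -> All (id 14, depth 3).
Iteration 4: no rows with parent_id in {14}; recursion stops.
SUM(depth) = 0 + 1 + 1 + 2 + 2 + 2 + 3 = 11.

11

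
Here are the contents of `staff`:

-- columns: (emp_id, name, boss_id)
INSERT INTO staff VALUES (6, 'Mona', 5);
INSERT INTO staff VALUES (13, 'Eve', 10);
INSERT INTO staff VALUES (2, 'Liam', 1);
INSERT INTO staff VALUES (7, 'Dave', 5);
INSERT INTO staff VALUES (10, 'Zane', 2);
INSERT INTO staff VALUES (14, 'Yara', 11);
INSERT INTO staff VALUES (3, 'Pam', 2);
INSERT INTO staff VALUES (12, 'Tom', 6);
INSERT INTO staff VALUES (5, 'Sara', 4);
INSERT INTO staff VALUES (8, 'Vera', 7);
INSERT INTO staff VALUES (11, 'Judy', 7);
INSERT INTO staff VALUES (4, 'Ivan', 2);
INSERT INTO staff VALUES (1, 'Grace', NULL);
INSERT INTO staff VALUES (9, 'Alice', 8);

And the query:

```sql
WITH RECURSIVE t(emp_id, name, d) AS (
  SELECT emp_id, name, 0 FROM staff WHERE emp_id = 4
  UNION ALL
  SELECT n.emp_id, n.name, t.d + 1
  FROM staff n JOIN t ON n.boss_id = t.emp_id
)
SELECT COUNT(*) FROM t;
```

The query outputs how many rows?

Base: emp_id=4 (Ivan) at d 0.
Iteration 1: rows with boss_id in {4} -> Sara (id 5, d 1).
Iteration 2: rows with boss_id in {5} -> Mona (id 6, d 2), Dave (id 7, d 2).
Iteration 3: rows with boss_id in {6,7} -> Vera (id 8, d 3), Judy (id 11, d 3), Tom (id 12, d 3).
Iteration 4: rows with boss_id in {8,11,12} -> Alice (id 9, d 4), Yara (id 14, d 4).
Iteration 5: no rows with boss_id in {9,14}; recursion stops.
Total rows emitted: 9.

9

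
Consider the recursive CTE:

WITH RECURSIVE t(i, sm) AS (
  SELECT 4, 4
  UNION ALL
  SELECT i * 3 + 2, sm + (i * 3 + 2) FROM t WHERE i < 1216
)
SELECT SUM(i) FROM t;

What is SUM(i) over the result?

5458

Base: i=4, sm=4.
Iteration 1: 4 < 1216 holds -> i = 4 * 3 + 2 = 14, sm = 4 + 14 = 18.
Iteration 2: 14 < 1216 holds -> i = 14 * 3 + 2 = 44, sm = 18 + 44 = 62.
Iteration 3: 44 < 1216 holds -> i = 44 * 3 + 2 = 134, sm = 62 + 134 = 196.
Iteration 4: 134 < 1216 holds -> i = 134 * 3 + 2 = 404, sm = 196 + 404 = 600.
Iteration 5: 404 < 1216 holds -> i = 404 * 3 + 2 = 1214, sm = 600 + 1214 = 1814.
Iteration 6: 1214 < 1216 holds -> i = 1214 * 3 + 2 = 3644, sm = 1814 + 3644 = 5458.
Iteration 7: 3644 < 1216 fails; recursion stops.
SUM(i) = 4 + 14 + 44 + 134 + 404 + 1214 + 3644 = 5458.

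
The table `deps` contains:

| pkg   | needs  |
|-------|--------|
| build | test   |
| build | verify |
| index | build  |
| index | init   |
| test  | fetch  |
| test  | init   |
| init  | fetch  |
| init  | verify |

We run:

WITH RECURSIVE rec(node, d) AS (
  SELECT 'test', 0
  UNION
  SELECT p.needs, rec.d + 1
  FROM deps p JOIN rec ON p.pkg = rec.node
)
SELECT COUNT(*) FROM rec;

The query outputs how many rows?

Base: (test, d=0).
Iteration 1: edges from {test} -> (fetch, d=1), (init, d=1).
Iteration 2: edges from {fetch,init} -> (fetch, d=2), (verify, d=2).
Iteration 3: no outgoing edges from {fetch,verify}; recursion stops.
Total rows emitted: 5.

5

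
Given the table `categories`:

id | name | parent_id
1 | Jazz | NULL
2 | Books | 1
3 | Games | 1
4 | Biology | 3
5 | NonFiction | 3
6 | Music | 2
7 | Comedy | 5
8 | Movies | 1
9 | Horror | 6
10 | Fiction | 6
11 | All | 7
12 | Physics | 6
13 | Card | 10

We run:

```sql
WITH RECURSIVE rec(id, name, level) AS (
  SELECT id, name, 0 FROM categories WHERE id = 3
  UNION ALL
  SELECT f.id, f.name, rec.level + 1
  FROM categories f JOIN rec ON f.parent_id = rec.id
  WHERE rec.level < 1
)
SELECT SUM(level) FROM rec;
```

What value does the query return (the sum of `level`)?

Base: id=3 (Games) at level 0.
Iteration 1: rows with parent_id in {3} -> Biology (id 4, level 1), NonFiction (id 5, level 1).
Iteration 2: level < 1 fails for all current rows; recursion stops.
SUM(level) = 0 + 1 + 1 = 2.

2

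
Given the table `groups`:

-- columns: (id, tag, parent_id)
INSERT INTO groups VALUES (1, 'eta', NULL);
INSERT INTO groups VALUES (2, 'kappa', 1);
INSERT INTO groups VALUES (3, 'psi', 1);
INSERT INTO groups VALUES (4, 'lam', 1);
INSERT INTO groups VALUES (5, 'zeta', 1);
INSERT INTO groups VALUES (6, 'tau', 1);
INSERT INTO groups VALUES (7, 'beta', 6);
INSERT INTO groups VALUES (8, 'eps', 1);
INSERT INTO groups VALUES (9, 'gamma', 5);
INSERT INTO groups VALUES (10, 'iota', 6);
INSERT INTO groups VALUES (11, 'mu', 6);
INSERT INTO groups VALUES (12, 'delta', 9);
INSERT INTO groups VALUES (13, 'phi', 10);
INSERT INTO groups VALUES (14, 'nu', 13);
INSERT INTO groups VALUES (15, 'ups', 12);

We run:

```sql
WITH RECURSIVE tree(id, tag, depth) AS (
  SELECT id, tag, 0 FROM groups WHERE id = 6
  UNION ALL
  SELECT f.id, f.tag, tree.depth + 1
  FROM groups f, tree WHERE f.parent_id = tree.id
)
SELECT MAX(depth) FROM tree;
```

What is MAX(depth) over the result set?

3

Base: id=6 (tau) at depth 0.
Iteration 1: rows with parent_id in {6} -> beta (id 7, depth 1), iota (id 10, depth 1), mu (id 11, depth 1).
Iteration 2: rows with parent_id in {7,10,11} -> phi (id 13, depth 2).
Iteration 3: rows with parent_id in {13} -> nu (id 14, depth 3).
Iteration 4: no rows with parent_id in {14}; recursion stops.
depth values: 0, 1, 1, 1, 2, 3; the maximum is 3.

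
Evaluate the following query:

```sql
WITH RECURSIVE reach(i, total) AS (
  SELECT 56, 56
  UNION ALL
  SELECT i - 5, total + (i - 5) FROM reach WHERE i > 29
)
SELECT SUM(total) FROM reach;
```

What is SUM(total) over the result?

1288

Base: i=56, total=56.
Iteration 1: 56 > 29 holds -> i = 56 - 5 = 51, total = 56 + 51 = 107.
Iteration 2: 51 > 29 holds -> i = 51 - 5 = 46, total = 107 + 46 = 153.
Iteration 3: 46 > 29 holds -> i = 46 - 5 = 41, total = 153 + 41 = 194.
Iteration 4: 41 > 29 holds -> i = 41 - 5 = 36, total = 194 + 36 = 230.
Iteration 5: 36 > 29 holds -> i = 36 - 5 = 31, total = 230 + 31 = 261.
Iteration 6: 31 > 29 holds -> i = 31 - 5 = 26, total = 261 + 26 = 287.
Iteration 7: 26 > 29 fails; recursion stops.
SUM(total) = 56 + 107 + 153 + 194 + 230 + 261 + 287 = 1288.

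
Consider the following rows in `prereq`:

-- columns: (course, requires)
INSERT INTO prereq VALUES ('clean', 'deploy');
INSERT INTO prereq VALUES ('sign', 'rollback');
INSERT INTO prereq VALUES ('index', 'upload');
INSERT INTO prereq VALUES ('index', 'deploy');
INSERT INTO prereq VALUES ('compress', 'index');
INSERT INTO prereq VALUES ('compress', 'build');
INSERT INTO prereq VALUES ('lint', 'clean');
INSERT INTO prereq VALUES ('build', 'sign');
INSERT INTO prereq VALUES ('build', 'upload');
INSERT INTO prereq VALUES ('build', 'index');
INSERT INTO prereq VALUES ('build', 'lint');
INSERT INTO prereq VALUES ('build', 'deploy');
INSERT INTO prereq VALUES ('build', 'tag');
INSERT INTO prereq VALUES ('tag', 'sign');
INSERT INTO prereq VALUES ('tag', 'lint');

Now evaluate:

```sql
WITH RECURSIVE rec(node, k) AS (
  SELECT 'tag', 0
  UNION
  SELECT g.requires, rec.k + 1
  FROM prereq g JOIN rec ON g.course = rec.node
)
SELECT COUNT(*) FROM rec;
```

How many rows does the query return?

Base: (tag, k=0).
Iteration 1: edges from {tag} -> (lint, k=1), (sign, k=1).
Iteration 2: edges from {lint,sign} -> (clean, k=2), (rollback, k=2).
Iteration 3: edges from {clean,rollback} -> (deploy, k=3).
Iteration 4: no outgoing edges from {deploy}; recursion stops.
Total rows emitted: 6.

6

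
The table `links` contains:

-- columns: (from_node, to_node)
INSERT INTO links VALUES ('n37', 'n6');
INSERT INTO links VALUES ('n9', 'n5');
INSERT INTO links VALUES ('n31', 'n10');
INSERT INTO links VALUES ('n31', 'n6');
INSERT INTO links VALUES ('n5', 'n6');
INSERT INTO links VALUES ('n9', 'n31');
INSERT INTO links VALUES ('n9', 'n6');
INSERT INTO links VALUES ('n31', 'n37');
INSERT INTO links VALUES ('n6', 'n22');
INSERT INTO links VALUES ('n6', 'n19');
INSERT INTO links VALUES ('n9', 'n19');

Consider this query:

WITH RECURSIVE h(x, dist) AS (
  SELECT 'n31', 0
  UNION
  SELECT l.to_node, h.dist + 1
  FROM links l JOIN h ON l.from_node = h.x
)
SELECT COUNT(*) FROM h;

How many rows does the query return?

Base: (n31, dist=0).
Iteration 1: edges from {n31} -> (n10, dist=1), (n37, dist=1), (n6, dist=1).
Iteration 2: edges from {n10,n37,n6} -> (n19, dist=2), (n22, dist=2), (n6, dist=2).
Iteration 3: edges from {n19,n22,n6} -> (n19, dist=3), (n22, dist=3).
Iteration 4: no outgoing edges from {n19,n22}; recursion stops.
Total rows emitted: 9.

9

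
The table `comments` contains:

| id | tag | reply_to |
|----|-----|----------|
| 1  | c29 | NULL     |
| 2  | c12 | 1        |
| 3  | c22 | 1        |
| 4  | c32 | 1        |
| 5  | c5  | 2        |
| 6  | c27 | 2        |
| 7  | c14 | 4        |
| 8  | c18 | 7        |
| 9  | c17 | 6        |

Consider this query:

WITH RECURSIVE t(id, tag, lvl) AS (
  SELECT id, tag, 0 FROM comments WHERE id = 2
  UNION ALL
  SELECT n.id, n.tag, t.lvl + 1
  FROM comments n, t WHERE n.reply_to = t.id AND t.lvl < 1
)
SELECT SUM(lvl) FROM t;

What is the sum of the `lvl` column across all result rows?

2

Base: id=2 (c12) at lvl 0.
Iteration 1: rows with reply_to in {2} -> c5 (id 5, lvl 1), c27 (id 6, lvl 1).
Iteration 2: lvl < 1 fails for all current rows; recursion stops.
SUM(lvl) = 0 + 1 + 1 = 2.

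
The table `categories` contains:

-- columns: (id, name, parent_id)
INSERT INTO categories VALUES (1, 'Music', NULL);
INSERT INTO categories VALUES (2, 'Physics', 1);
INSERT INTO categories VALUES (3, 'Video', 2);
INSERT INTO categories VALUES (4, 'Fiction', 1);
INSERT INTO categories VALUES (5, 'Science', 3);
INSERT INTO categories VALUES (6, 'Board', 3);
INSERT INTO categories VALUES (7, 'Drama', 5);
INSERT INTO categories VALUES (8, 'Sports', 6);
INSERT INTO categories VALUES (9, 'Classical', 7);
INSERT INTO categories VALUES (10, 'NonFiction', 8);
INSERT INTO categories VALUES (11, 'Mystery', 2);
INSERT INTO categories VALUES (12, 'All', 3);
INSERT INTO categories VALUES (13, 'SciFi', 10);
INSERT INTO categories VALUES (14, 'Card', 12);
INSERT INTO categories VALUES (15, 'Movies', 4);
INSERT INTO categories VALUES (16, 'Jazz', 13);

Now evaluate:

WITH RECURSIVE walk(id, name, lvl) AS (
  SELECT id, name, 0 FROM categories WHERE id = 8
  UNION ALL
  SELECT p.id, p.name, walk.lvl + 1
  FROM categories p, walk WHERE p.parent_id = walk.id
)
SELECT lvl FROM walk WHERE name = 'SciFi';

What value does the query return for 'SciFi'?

2

Base: id=8 (Sports) at lvl 0.
Iteration 1: rows with parent_id in {8} -> NonFiction (id 10, lvl 1).
Iteration 2: rows with parent_id in {10} -> SciFi (id 13, lvl 2).
Iteration 3: rows with parent_id in {13} -> Jazz (id 16, lvl 3).
Iteration 4: no rows with parent_id in {16}; recursion stops.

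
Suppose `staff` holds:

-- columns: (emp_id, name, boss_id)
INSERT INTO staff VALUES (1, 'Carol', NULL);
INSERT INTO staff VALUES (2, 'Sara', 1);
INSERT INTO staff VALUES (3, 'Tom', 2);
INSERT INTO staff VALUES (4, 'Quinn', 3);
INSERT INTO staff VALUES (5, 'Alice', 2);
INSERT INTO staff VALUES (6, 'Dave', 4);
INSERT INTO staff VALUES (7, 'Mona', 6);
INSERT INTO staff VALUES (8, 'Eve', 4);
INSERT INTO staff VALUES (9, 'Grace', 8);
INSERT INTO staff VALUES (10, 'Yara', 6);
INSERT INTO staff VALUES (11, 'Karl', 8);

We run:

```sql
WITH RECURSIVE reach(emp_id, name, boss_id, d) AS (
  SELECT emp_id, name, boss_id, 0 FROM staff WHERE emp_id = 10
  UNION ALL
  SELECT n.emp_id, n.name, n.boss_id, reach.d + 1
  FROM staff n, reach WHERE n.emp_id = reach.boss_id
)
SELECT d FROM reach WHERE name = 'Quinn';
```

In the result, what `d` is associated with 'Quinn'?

Base: emp_id=10 (Yara), boss_id=6, d 0.
Iteration 1: join on emp_id=6 -> Dave (id 6, boss_id=4, d 1).
Iteration 2: join on emp_id=4 -> Quinn (id 4, boss_id=3, d 2).
Iteration 3: join on emp_id=3 -> Tom (id 3, boss_id=2, d 3).
Iteration 4: join on emp_id=2 -> Sara (id 2, boss_id=1, d 4).
Iteration 5: join on emp_id=1 -> Carol (id 1, boss_id=NULL, d 5).
Iteration 6: boss_id is NULL; no match; recursion stops.

2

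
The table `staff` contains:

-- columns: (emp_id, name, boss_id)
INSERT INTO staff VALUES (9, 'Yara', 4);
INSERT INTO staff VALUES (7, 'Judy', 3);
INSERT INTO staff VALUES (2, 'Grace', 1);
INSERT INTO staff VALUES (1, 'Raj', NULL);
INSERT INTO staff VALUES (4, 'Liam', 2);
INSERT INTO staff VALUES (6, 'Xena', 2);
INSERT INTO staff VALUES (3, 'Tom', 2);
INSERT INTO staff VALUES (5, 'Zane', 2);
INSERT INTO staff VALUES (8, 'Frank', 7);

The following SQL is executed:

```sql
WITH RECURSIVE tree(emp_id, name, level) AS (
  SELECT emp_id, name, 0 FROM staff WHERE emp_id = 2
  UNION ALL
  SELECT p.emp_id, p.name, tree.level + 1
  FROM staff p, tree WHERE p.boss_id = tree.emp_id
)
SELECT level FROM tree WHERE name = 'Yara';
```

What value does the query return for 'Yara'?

Base: emp_id=2 (Grace) at level 0.
Iteration 1: rows with boss_id in {2} -> Tom (id 3, level 1), Liam (id 4, level 1), Zane (id 5, level 1), Xena (id 6, level 1).
Iteration 2: rows with boss_id in {3,4,5,6} -> Judy (id 7, level 2), Yara (id 9, level 2).
Iteration 3: rows with boss_id in {7,9} -> Frank (id 8, level 3).
Iteration 4: no rows with boss_id in {8}; recursion stops.

2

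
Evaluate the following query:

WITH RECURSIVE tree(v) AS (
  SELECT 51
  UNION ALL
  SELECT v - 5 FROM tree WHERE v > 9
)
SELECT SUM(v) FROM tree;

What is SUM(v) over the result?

285

Base: v=51.
Iteration 1: 51 > 9 holds -> v = 51 - 5 = 46.
Iteration 2: 46 > 9 holds -> v = 46 - 5 = 41.
Iteration 3: 41 > 9 holds -> v = 41 - 5 = 36.
Iteration 4: 36 > 9 holds -> v = 36 - 5 = 31.
Iteration 5: 31 > 9 holds -> v = 31 - 5 = 26.
Iteration 6: 26 > 9 holds -> v = 26 - 5 = 21.
Iteration 7: 21 > 9 holds -> v = 21 - 5 = 16.
Iteration 8: 16 > 9 holds -> v = 16 - 5 = 11.
Iteration 9: 11 > 9 holds -> v = 11 - 5 = 6.
Iteration 10: 6 > 9 fails; recursion stops.
SUM(v) = 51 + 46 + 41 + 36 + 31 + 26 + 21 + 16 + 11 + 6 = 285.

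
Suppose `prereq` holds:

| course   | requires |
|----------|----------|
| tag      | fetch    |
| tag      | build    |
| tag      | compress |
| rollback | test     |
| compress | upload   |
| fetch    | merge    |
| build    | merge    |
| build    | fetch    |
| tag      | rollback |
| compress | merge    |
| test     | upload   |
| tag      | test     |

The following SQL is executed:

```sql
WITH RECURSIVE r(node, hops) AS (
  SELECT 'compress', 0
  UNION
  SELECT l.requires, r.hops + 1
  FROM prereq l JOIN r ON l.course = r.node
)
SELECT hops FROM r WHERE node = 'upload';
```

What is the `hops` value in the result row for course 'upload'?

Base: (compress, hops=0).
Iteration 1: edges from {compress} -> (merge, hops=1), (upload, hops=1).
Iteration 2: no outgoing edges from {merge,upload}; recursion stops.

1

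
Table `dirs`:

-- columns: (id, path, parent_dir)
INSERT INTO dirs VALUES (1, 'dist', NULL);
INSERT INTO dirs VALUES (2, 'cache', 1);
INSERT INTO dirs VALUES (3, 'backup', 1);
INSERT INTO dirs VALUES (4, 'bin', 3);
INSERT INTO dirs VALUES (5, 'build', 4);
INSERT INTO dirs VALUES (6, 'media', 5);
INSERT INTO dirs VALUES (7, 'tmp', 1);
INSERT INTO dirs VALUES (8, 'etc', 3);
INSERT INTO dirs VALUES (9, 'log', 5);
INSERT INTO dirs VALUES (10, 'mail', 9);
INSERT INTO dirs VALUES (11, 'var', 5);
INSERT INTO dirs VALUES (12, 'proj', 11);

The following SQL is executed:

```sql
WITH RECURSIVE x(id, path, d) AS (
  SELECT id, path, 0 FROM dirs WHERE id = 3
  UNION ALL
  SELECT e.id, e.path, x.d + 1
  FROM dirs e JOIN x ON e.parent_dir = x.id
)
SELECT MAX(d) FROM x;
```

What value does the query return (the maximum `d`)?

Base: id=3 (backup) at d 0.
Iteration 1: rows with parent_dir in {3} -> bin (id 4, d 1), etc (id 8, d 1).
Iteration 2: rows with parent_dir in {4,8} -> build (id 5, d 2).
Iteration 3: rows with parent_dir in {5} -> media (id 6, d 3), log (id 9, d 3), var (id 11, d 3).
Iteration 4: rows with parent_dir in {6,9,11} -> mail (id 10, d 4), proj (id 12, d 4).
Iteration 5: no rows with parent_dir in {10,12}; recursion stops.
d values: 0, 1, 1, 2, 3, 3, 3, 4, 4; the maximum is 4.

4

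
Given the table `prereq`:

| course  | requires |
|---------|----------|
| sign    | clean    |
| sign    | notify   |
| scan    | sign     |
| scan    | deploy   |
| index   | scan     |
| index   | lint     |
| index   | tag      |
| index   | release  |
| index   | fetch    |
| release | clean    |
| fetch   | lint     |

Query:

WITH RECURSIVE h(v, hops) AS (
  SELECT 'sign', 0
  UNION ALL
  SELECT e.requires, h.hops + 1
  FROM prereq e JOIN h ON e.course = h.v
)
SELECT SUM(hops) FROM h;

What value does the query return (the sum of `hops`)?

Base: (sign, hops=0).
Iteration 1: edges from {sign} -> (clean, hops=1), (notify, hops=1).
Iteration 2: no outgoing edges from {clean,notify}; recursion stops.
SUM(hops) = 0 + 1 + 1 = 2.

2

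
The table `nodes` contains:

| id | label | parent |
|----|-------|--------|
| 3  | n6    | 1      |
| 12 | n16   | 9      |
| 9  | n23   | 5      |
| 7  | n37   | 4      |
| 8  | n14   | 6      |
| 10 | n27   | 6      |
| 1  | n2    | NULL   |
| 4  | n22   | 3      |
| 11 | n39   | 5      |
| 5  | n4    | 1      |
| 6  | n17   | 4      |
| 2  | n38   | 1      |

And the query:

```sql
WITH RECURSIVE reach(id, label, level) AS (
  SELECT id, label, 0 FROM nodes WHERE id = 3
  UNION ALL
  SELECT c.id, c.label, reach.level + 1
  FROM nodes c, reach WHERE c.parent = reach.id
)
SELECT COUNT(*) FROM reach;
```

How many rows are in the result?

Base: id=3 (n6) at level 0.
Iteration 1: rows with parent in {3} -> n22 (id 4, level 1).
Iteration 2: rows with parent in {4} -> n17 (id 6, level 2), n37 (id 7, level 2).
Iteration 3: rows with parent in {6,7} -> n14 (id 8, level 3), n27 (id 10, level 3).
Iteration 4: no rows with parent in {8,10}; recursion stops.
Total rows emitted: 6.

6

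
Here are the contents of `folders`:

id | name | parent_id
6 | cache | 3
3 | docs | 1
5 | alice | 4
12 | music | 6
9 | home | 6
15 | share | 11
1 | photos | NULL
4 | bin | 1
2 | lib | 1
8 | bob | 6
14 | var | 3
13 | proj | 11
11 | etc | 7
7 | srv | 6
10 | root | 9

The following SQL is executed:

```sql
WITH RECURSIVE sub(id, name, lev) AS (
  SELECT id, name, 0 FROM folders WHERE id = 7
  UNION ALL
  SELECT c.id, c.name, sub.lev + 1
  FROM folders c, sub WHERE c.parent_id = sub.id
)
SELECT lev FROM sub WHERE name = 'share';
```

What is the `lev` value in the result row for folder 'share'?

2

Base: id=7 (srv) at lev 0.
Iteration 1: rows with parent_id in {7} -> etc (id 11, lev 1).
Iteration 2: rows with parent_id in {11} -> proj (id 13, lev 2), share (id 15, lev 2).
Iteration 3: no rows with parent_id in {13,15}; recursion stops.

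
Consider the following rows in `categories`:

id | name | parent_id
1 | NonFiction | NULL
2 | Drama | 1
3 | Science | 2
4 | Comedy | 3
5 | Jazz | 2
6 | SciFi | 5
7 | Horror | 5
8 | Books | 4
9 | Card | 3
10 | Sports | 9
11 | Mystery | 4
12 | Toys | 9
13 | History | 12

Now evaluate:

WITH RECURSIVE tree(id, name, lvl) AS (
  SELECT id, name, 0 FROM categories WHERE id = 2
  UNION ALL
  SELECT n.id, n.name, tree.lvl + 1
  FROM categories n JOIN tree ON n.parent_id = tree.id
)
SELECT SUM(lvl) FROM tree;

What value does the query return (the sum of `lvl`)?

26

Base: id=2 (Drama) at lvl 0.
Iteration 1: rows with parent_id in {2} -> Science (id 3, lvl 1), Jazz (id 5, lvl 1).
Iteration 2: rows with parent_id in {3,5} -> Comedy (id 4, lvl 2), SciFi (id 6, lvl 2), Horror (id 7, lvl 2), Card (id 9, lvl 2).
Iteration 3: rows with parent_id in {4,6,7,9} -> Books (id 8, lvl 3), Sports (id 10, lvl 3), Mystery (id 11, lvl 3), Toys (id 12, lvl 3).
Iteration 4: rows with parent_id in {8,10,11,12} -> History (id 13, lvl 4).
Iteration 5: no rows with parent_id in {13}; recursion stops.
SUM(lvl) = 0 + 1 + 1 + 2 + 2 + 2 + 2 + 3 + 3 + 3 + 3 + 4 = 26.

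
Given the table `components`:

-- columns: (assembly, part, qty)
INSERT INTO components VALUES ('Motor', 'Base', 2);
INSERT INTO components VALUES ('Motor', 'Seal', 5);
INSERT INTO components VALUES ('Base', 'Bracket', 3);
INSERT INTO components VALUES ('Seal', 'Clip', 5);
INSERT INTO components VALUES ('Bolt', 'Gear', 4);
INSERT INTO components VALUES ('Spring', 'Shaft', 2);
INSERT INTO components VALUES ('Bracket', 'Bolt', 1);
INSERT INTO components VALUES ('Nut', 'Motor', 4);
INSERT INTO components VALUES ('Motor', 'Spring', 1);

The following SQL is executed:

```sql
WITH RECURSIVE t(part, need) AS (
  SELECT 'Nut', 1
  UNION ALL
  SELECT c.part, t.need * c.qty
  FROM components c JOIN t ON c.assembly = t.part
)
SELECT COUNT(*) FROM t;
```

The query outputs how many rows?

Base: (Nut, need=1).
Iteration 1: components of {Nut} -> Motor = 1*4 = 4.
Iteration 2: components of {Motor} -> Base = 4*2 = 8, Seal = 4*5 = 20, Spring = 4*1 = 4.
Iteration 3: components of {Base,Seal,Spring} -> Bracket = 8*3 = 24, Clip = 20*5 = 100, Shaft = 4*2 = 8.
Iteration 4: components of {Bracket,Clip,Shaft} -> Bolt = 24*1 = 24.
Iteration 5: components of {Bolt} -> Gear = 24*4 = 96.
Iteration 6: no further components; recursion stops.
Total rows emitted: 10.

10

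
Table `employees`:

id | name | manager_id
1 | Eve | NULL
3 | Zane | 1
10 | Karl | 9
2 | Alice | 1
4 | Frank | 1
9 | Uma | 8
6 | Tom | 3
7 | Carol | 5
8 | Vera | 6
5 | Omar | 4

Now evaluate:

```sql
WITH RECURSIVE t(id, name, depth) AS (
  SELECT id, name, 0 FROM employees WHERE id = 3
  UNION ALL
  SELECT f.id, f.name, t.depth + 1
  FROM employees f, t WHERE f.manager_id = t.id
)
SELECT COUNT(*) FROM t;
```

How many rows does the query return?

5

Base: id=3 (Zane) at depth 0.
Iteration 1: rows with manager_id in {3} -> Tom (id 6, depth 1).
Iteration 2: rows with manager_id in {6} -> Vera (id 8, depth 2).
Iteration 3: rows with manager_id in {8} -> Uma (id 9, depth 3).
Iteration 4: rows with manager_id in {9} -> Karl (id 10, depth 4).
Iteration 5: no rows with manager_id in {10}; recursion stops.
Total rows emitted: 5.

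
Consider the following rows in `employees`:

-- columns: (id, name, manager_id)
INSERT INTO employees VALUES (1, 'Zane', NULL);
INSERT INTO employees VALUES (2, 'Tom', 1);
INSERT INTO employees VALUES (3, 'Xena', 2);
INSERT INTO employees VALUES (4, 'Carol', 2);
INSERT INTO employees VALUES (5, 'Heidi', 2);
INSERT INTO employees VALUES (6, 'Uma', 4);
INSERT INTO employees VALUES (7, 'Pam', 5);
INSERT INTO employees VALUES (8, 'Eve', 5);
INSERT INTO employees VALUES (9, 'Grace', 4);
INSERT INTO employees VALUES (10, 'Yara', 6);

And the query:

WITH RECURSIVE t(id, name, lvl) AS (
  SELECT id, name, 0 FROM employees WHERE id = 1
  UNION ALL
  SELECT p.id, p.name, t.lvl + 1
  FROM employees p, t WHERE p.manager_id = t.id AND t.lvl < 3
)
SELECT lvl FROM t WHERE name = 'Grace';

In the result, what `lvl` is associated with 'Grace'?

3

Base: id=1 (Zane) at lvl 0.
Iteration 1: rows with manager_id in {1} -> Tom (id 2, lvl 1).
Iteration 2: rows with manager_id in {2} -> Xena (id 3, lvl 2), Carol (id 4, lvl 2), Heidi (id 5, lvl 2).
Iteration 3: rows with manager_id in {3,4,5} -> Uma (id 6, lvl 3), Pam (id 7, lvl 3), Eve (id 8, lvl 3), Grace (id 9, lvl 3).
Iteration 4: lvl < 3 fails for all current rows; recursion stops.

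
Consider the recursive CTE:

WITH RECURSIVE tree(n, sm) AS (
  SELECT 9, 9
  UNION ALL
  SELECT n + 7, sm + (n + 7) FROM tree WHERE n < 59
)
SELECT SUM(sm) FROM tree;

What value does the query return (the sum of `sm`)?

Base: n=9, sm=9.
Iteration 1: 9 < 59 holds -> n = 9 + 7 = 16, sm = 9 + 16 = 25.
Iteration 2: 16 < 59 holds -> n = 16 + 7 = 23, sm = 25 + 23 = 48.
Iteration 3: 23 < 59 holds -> n = 23 + 7 = 30, sm = 48 + 30 = 78.
Iteration 4: 30 < 59 holds -> n = 30 + 7 = 37, sm = 78 + 37 = 115.
Iteration 5: 37 < 59 holds -> n = 37 + 7 = 44, sm = 115 + 44 = 159.
Iteration 6: 44 < 59 holds -> n = 44 + 7 = 51, sm = 159 + 51 = 210.
Iteration 7: 51 < 59 holds -> n = 51 + 7 = 58, sm = 210 + 58 = 268.
Iteration 8: 58 < 59 holds -> n = 58 + 7 = 65, sm = 268 + 65 = 333.
Iteration 9: 65 < 59 fails; recursion stops.
SUM(sm) = 9 + 25 + 48 + 78 + 115 + 159 + 210 + 268 + 333 = 1245.

1245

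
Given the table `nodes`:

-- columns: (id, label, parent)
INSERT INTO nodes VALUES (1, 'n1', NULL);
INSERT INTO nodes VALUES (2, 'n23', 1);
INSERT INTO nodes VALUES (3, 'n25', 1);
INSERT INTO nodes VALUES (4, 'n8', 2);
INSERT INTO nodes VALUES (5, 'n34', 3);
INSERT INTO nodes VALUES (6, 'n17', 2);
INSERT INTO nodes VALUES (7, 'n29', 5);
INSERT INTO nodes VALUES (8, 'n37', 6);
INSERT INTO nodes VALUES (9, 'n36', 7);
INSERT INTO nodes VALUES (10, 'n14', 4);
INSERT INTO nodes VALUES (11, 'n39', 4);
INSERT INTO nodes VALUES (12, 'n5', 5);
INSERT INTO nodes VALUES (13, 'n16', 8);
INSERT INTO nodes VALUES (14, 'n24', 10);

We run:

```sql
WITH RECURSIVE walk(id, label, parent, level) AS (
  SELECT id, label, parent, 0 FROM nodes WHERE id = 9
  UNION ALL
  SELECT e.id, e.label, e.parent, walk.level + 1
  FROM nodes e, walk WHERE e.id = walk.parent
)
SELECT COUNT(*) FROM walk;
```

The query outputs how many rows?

Base: id=9 (n36), parent=7, level 0.
Iteration 1: join on id=7 -> n29 (id 7, parent=5, level 1).
Iteration 2: join on id=5 -> n34 (id 5, parent=3, level 2).
Iteration 3: join on id=3 -> n25 (id 3, parent=1, level 3).
Iteration 4: join on id=1 -> n1 (id 1, parent=NULL, level 4).
Iteration 5: parent is NULL; no match; recursion stops.
Total rows emitted: 5.

5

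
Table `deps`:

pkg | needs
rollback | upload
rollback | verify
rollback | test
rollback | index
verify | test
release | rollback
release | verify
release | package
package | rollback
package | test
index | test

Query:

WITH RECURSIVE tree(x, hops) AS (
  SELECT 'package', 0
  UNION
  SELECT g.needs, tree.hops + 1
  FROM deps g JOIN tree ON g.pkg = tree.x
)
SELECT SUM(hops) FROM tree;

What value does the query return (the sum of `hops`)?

Base: (package, hops=0).
Iteration 1: edges from {package} -> (rollback, hops=1), (test, hops=1).
Iteration 2: edges from {rollback,test} -> (index, hops=2), (test, hops=2), (upload, hops=2), (verify, hops=2).
Iteration 3: edges from {index,test,upload,verify} -> (test, hops=3). [UNION drops 1 duplicate row(s)]
Iteration 4: no outgoing edges from {test}; recursion stops.
SUM(hops) = 0 + 1 + 1 + 2 + 2 + 2 + 2 + 3 = 13.

13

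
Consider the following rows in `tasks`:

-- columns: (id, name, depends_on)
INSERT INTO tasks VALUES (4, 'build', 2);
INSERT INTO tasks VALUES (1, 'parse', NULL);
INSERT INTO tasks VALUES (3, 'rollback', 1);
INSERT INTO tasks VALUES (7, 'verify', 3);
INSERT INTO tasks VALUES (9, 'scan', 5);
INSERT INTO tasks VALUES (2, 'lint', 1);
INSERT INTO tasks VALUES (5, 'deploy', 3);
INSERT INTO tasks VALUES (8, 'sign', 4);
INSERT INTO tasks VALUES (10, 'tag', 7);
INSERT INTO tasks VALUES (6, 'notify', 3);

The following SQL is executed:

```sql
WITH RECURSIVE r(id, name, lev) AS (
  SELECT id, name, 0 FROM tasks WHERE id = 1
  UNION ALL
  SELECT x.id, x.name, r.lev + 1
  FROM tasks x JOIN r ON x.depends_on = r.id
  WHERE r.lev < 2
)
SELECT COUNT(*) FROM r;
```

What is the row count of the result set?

Base: id=1 (parse) at lev 0.
Iteration 1: rows with depends_on in {1} -> lint (id 2, lev 1), rollback (id 3, lev 1).
Iteration 2: rows with depends_on in {2,3} -> build (id 4, lev 2), deploy (id 5, lev 2), notify (id 6, lev 2), verify (id 7, lev 2).
Iteration 3: lev < 2 fails for all current rows; recursion stops.
Total rows emitted: 7.

7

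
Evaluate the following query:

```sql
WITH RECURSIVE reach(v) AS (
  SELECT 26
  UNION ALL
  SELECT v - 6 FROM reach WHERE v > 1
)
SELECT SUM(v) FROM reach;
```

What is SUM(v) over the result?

Base: v=26.
Iteration 1: 26 > 1 holds -> v = 26 - 6 = 20.
Iteration 2: 20 > 1 holds -> v = 20 - 6 = 14.
Iteration 3: 14 > 1 holds -> v = 14 - 6 = 8.
Iteration 4: 8 > 1 holds -> v = 8 - 6 = 2.
Iteration 5: 2 > 1 holds -> v = 2 - 6 = -4.
Iteration 6: -4 > 1 fails; recursion stops.
SUM(v) = 26 + 20 + 14 + 8 + 2 + -4 = 66.

66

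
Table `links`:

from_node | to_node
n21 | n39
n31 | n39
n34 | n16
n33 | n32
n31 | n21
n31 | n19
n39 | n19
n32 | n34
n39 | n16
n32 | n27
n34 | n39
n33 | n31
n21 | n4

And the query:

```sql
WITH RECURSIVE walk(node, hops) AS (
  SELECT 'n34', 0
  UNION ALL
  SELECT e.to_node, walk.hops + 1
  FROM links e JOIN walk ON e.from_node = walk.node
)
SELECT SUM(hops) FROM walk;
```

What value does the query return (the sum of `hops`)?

6

Base: (n34, hops=0).
Iteration 1: edges from {n34} -> (n16, hops=1), (n39, hops=1).
Iteration 2: edges from {n16,n39} -> (n16, hops=2), (n19, hops=2).
Iteration 3: no outgoing edges from {n16,n19}; recursion stops.
SUM(hops) = 0 + 1 + 1 + 2 + 2 = 6.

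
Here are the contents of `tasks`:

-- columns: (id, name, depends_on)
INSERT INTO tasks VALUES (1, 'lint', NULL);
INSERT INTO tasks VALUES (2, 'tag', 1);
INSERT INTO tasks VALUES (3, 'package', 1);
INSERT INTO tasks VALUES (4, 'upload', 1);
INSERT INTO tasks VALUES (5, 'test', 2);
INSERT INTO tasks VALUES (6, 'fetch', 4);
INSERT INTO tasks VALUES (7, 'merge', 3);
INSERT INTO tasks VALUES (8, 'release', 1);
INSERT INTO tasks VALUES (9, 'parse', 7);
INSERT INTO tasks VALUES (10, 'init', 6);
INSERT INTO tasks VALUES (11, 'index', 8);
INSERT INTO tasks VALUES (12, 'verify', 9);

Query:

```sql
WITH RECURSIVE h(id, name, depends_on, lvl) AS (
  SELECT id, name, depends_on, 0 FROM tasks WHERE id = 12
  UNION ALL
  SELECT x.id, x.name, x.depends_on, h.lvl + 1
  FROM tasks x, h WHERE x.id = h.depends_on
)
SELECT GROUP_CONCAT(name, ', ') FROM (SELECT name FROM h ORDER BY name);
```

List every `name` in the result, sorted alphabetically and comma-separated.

lint, merge, package, parse, verify

Base: id=12 (verify), depends_on=9, lvl 0.
Iteration 1: join on id=9 -> parse (id 9, depends_on=7, lvl 1).
Iteration 2: join on id=7 -> merge (id 7, depends_on=3, lvl 2).
Iteration 3: join on id=3 -> package (id 3, depends_on=1, lvl 3).
Iteration 4: join on id=1 -> lint (id 1, depends_on=NULL, lvl 4).
Iteration 5: depends_on is NULL; no match; recursion stops.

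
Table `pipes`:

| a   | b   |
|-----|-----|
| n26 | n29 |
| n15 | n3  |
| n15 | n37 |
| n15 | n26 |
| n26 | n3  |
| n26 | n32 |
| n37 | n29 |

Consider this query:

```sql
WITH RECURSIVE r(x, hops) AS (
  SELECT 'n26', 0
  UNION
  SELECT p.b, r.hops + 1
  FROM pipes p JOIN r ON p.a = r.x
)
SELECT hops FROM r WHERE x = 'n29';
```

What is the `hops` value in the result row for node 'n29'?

Base: (n26, hops=0).
Iteration 1: edges from {n26} -> (n29, hops=1), (n3, hops=1), (n32, hops=1).
Iteration 2: no outgoing edges from {n29,n3,n32}; recursion stops.

1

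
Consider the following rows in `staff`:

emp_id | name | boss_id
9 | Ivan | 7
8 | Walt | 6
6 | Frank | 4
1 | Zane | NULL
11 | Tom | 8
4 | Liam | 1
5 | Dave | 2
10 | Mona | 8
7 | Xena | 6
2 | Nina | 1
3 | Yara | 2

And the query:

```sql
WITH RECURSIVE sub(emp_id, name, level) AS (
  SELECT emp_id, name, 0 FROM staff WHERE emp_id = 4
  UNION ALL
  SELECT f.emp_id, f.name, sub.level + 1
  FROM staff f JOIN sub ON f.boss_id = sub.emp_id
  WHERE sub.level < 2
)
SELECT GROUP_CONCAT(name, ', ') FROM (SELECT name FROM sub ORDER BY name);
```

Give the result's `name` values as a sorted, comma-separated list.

Base: emp_id=4 (Liam) at level 0.
Iteration 1: rows with boss_id in {4} -> Frank (id 6, level 1).
Iteration 2: rows with boss_id in {6} -> Xena (id 7, level 2), Walt (id 8, level 2).
Iteration 3: level < 2 fails for all current rows; recursion stops.

Frank, Liam, Walt, Xena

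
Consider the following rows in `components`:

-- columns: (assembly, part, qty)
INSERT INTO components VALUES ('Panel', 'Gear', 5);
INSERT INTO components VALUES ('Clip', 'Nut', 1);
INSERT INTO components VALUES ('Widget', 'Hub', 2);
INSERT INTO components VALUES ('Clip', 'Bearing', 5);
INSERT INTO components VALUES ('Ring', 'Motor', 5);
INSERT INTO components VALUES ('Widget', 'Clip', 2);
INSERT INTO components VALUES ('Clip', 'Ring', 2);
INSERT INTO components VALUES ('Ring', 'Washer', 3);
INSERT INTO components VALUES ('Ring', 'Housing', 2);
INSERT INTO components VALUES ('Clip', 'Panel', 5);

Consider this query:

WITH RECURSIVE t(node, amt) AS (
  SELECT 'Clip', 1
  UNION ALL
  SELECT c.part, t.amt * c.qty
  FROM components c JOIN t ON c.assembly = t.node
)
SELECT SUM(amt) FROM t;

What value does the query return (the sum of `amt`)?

Base: (Clip, amt=1).
Iteration 1: components of {Clip} -> Bearing = 1*5 = 5, Nut = 1*1 = 1, Panel = 1*5 = 5, Ring = 1*2 = 2.
Iteration 2: components of {Bearing,Nut,Panel,Ring} -> Gear = 5*5 = 25, Housing = 2*2 = 4, Motor = 2*5 = 10, Washer = 2*3 = 6.
Iteration 3: no further components; recursion stops.
SUM(amt) = 1 + 5 + 1 + 5 + 2 + 25 + 4 + 10 + 6 = 59.

59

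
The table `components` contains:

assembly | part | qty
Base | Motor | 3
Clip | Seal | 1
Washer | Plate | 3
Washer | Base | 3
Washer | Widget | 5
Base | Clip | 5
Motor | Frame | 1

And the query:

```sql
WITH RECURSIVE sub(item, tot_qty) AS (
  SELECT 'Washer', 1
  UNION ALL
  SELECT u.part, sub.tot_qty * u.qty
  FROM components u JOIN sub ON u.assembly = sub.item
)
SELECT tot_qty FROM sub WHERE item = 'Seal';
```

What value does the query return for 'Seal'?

15

Base: (Washer, tot_qty=1).
Iteration 1: components of {Washer} -> Base = 1*3 = 3, Plate = 1*3 = 3, Widget = 1*5 = 5.
Iteration 2: components of {Base,Plate,Widget} -> Clip = 3*5 = 15, Motor = 3*3 = 9.
Iteration 3: components of {Clip,Motor} -> Frame = 9*1 = 9, Seal = 15*1 = 15.
Iteration 4: no further components; recursion stops.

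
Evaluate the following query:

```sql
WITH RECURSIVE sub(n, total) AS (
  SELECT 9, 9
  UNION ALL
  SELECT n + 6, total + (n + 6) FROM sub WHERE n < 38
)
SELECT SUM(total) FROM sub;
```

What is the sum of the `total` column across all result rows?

Base: n=9, total=9.
Iteration 1: 9 < 38 holds -> n = 9 + 6 = 15, total = 9 + 15 = 24.
Iteration 2: 15 < 38 holds -> n = 15 + 6 = 21, total = 24 + 21 = 45.
Iteration 3: 21 < 38 holds -> n = 21 + 6 = 27, total = 45 + 27 = 72.
Iteration 4: 27 < 38 holds -> n = 27 + 6 = 33, total = 72 + 33 = 105.
Iteration 5: 33 < 38 holds -> n = 33 + 6 = 39, total = 105 + 39 = 144.
Iteration 6: 39 < 38 fails; recursion stops.
SUM(total) = 9 + 24 + 45 + 72 + 105 + 144 = 399.

399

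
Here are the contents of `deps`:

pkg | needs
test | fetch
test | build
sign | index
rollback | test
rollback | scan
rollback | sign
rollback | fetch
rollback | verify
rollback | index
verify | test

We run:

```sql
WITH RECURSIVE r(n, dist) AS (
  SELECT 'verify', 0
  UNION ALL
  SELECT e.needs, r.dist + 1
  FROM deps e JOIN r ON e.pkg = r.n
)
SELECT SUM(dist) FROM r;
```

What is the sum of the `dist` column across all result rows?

Base: (verify, dist=0).
Iteration 1: edges from {verify} -> (test, dist=1).
Iteration 2: edges from {test} -> (build, dist=2), (fetch, dist=2).
Iteration 3: no outgoing edges from {build,fetch}; recursion stops.
SUM(dist) = 0 + 1 + 2 + 2 = 5.

5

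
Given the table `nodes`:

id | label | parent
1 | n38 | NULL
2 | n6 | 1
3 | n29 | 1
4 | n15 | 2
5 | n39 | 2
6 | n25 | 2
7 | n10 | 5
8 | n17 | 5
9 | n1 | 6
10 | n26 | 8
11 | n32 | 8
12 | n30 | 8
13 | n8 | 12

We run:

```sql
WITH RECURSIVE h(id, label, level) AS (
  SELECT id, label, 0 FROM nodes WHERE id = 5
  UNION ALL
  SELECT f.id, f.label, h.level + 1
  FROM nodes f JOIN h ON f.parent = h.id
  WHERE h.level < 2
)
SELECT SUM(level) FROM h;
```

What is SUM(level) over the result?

Base: id=5 (n39) at level 0.
Iteration 1: rows with parent in {5} -> n10 (id 7, level 1), n17 (id 8, level 1).
Iteration 2: rows with parent in {7,8} -> n26 (id 10, level 2), n32 (id 11, level 2), n30 (id 12, level 2).
Iteration 3: level < 2 fails for all current rows; recursion stops.
SUM(level) = 0 + 1 + 1 + 2 + 2 + 2 = 8.

8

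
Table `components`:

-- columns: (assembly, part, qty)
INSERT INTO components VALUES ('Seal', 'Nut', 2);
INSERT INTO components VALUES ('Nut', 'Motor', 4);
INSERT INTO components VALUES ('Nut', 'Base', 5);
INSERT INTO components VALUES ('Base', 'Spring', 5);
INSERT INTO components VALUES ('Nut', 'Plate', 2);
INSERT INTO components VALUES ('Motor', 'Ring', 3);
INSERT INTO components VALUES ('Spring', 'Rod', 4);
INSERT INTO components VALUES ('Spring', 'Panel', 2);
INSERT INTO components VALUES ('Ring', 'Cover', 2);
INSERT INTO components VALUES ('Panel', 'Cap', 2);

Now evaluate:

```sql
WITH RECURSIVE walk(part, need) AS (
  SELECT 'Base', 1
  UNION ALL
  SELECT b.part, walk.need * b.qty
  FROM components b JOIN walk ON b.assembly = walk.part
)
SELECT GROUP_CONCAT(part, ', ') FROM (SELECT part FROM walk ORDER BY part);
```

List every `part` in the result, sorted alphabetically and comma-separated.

Base: (Base, need=1).
Iteration 1: components of {Base} -> Spring = 1*5 = 5.
Iteration 2: components of {Spring} -> Panel = 5*2 = 10, Rod = 5*4 = 20.
Iteration 3: components of {Panel,Rod} -> Cap = 10*2 = 20.
Iteration 4: no further components; recursion stops.

Base, Cap, Panel, Rod, Spring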